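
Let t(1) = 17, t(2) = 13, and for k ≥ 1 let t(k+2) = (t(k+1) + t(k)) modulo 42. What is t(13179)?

12

We have t(1) = 17, t(2) = 13, t(3) = 30, t(4) = 1, t(5) = 31, t(6) = 32, t(7) = 21, t(8) = 11, t(9) = 32, t(10) = 1, t(11) = 33, t(12) = 34, t(13) = 25, t(14) = 17, t(15) = 0, t(16) = 17, t(17) = 17, t(18) = 34, t(19) = 9, t(20) = 1, t(21) = 10, t(22) = 11, t(23) = 21, t(24) = 32, t(25) = 11, t(26) = 1, t(27) = 12, t(28) = 13, t(29) = 25, t(30) = 38, t(31) = 21, t(32) = 17, t(33) = 38, t(34) = 13, t(35) = 9, t(36) = 22, t(37) = 31, t(38) = 11, t(39) = 0, t(40) = 11, t(41) = 11, t(42) = 22, t(43) = 33, t(44) = 13, t(45) = 4, t(46) = 17, t(47) = 21, t(48) = 38, t(49) = 17, t(50) = 13.
Since (t(49), t(50)) = (t(1), t(2)) = (17, 13) (two consecutive terms determine the rest), the sequence is periodic with period 48.
So t(13179) = t(1 + ((13179-1) mod 48)) = t(27) = 12.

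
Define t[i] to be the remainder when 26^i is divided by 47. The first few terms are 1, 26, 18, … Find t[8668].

24

We have t[0] = 1; t[1] = 26; t[2] = 18; t[3] = 45; t[4] = 42; t[5] = 11; t[6] = 4; t[7] = 10; t[8] = 25; t[9] = 39; t[10] = 27; t[11] = 44; t[12] = 16; t[13] = 40; t[14] = 6; t[15] = 15; t[16] = 14; t[17] = 35; t[18] = 17; t[19] = 19; t[20] = 24; t[21] = 13; t[22] = 9; t[23] = 46; t[24] = 21; t[25] = 29; t[26] = 2; t[27] = 5; t[28] = 36; t[29] = 43; t[30] = 37; t[31] = 22; t[32] = 8; t[33] = 20; t[34] = 3; t[35] = 31; t[36] = 7; t[37] = 41; t[38] = 32; t[39] = 33; t[40] = 12; t[41] = 30; t[42] = 28; t[43] = 23; t[44] = 34; t[45] = 38; t[46] = 1.
Since t[46] = t[0] = 1, the sequence is periodic with period 46.
(8668 - 0) mod 46 = 20, so t[8668] = t[20] = 24.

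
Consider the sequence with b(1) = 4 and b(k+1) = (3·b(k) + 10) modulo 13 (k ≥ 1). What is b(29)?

We have b(1) = 4, b(2) = 9, b(3) = 11, b(4) = 4.
Since b(4) = b(1) = 4, the sequence is periodic with period 3.
(29 - 1) mod 3 = 1, so b(29) = b(2) = 9.

9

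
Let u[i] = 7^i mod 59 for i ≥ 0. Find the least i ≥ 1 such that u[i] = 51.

5

We have u[0] = 1; u[1] = 7; u[2] = 49; u[3] = 48; u[4] = 41; u[5] = 51; u[6] = 3; u[7] = 21; u[8] = 29; u[9] = 26; u[10] = 5; u[11] = 35; u[12] = 9; u[13] = 4; u[14] = 28; u[15] = 19; u[16] = 15; u[17] = 46; u[18] = 27; u[19] = 12; u[20] = 25; u[21] = 57; u[22] = 45; u[23] = 20; u[24] = 22; u[25] = 36; u[26] = 16; u[27] = 53; u[28] = 17; u[29] = 1.
Since u[29] = u[0] = 1, the sequence is periodic with period 29.
The value 51 first appears (with i ≥ 1) at u[5].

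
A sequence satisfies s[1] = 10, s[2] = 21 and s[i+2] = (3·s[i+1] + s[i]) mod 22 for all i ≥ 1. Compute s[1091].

7

s[1] = 10; s[2] = 21; s[3] = 7; s[4] = 20; s[5] = 1; s[6] = 1; s[7] = 4; s[8] = 13; s[9] = 21; s[10] = 10; s[11] = 7; s[12] = 9; s[13] = 12; s[14] = 1; s[15] = 15; s[16] = 2; s[17] = 21; s[18] = 21; s[19] = 18; s[20] = 9; s[21] = 1; s[22] = 12; s[23] = 15; s[24] = 13; s[25] = 10; s[26] = 21.
The sequence repeats with period 24.
(1091 - 1) mod 24 = 10, so s[1091] = s[11] = 7.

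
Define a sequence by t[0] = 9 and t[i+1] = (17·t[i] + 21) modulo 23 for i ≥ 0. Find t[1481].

We have t[0] = 9, t[1] = 13, t[2] = 12, t[3] = 18, t[4] = 5, t[5] = 14, t[6] = 6, t[7] = 8, t[8] = 19, t[9] = 22, t[10] = 4, t[11] = 20, t[12] = 16, t[13] = 17, t[14] = 11, t[15] = 1, t[16] = 15, t[17] = 0, t[18] = 21, t[19] = 10, t[20] = 7, t[21] = 2, t[22] = 9.
The sequence repeats with period 22.
(1481 - 0) mod 22 = 7, so t[1481] = t[7] = 8.

8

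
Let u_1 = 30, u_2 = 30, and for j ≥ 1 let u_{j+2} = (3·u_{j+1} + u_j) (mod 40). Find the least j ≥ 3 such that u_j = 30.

Computing terms: u_1 = 30; u_2 = 30; u_3 = 0; u_4 = 30; u_5 = 10; u_6 = 20; u_7 = 30; u_8 = 30.
The sequence repeats with period 6.
The value 30 first appears (with j ≥ 3) at u_4.

4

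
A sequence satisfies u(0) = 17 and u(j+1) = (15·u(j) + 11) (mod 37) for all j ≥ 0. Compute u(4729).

14

Computing terms: u(0) = 17, u(1) = 7, u(2) = 5, u(3) = 12, u(4) = 6, u(5) = 27, u(6) = 9, u(7) = 35, u(8) = 18, u(9) = 22, u(10) = 8, u(11) = 20, u(12) = 15, u(13) = 14, u(14) = 36, u(15) = 33, u(16) = 25, u(17) = 16, u(18) = 29, u(19) = 2, u(20) = 4, u(21) = 34, u(22) = 3, u(23) = 19, u(24) = 0, u(25) = 11, u(26) = 28, u(27) = 24, u(28) = 1, u(29) = 26, u(30) = 31, u(31) = 32, u(32) = 10, u(33) = 13, u(34) = 21, u(35) = 30, u(36) = 17.
Since u(36) = u(0) = 17, the sequence is periodic with period 36.
(4729 - 0) mod 36 = 13, so u(4729) = u(13) = 14.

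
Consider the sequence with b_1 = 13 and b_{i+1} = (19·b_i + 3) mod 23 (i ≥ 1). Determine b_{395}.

Listing terms: b_1 = 13, b_2 = 20, b_3 = 15, b_4 = 12, b_5 = 1, b_6 = 22, b_7 = 7, b_8 = 21, b_9 = 11, b_{10} = 5, b_{11} = 6, b_{12} = 2, b_{13} = 18, b_{14} = 0, b_{15} = 3, b_{16} = 14, b_{17} = 16, b_{18} = 8, b_{19} = 17, b_{20} = 4, b_{21} = 10, b_{22} = 9, b_{23} = 13.
The sequence repeats with period 22.
(395 - 1) mod 22 = 20, so b_{395} = b_{21} = 10.

10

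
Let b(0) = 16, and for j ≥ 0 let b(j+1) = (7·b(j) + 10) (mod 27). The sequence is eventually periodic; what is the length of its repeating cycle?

27

Computing terms: b(0) = 16,  b(1) = 14,  b(2) = 0,  b(3) = 10,  b(4) = 26,  b(5) = 3,  b(6) = 4,  b(7) = 11,  b(8) = 6,  b(9) = 25,  b(10) = 23,  b(11) = 9,  b(12) = 19,  b(13) = 8,  b(14) = 12,  b(15) = 13,  b(16) = 20,  b(17) = 15,  b(18) = 7,  b(19) = 5,  b(20) = 18,  b(21) = 1,  b(22) = 17,  b(23) = 21,  b(24) = 22,  b(25) = 2,  b(26) = 24,  b(27) = 16.
The sequence repeats with period 27.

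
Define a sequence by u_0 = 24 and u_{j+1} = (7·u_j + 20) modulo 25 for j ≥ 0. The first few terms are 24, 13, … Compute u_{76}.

24

We have u_0 = 24,  u_1 = 13,  u_2 = 11,  u_3 = 22,  u_4 = 24.
The sequence repeats with period 4.
So u_{76} = u_{0 + ((76-0) mod 4)} = u_0 = 24.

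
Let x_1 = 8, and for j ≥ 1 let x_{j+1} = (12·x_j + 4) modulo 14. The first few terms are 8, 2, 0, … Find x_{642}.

12

We have x_1 = 8,  x_2 = 2,  x_3 = 0,  x_4 = 4,  x_5 = 10,  x_6 = 12,  x_7 = 8.
The sequence repeats with period 6.
(642 - 1) mod 6 = 5, so x_{642} = x_6 = 12.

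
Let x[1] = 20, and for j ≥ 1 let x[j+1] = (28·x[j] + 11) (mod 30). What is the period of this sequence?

12

x[1] = 20; x[2] = 1; x[3] = 9; x[4] = 23; x[5] = 25; x[6] = 21; x[7] = 29; x[8] = 13; x[9] = 15; x[10] = 11; x[11] = 19; x[12] = 3; x[13] = 5; x[14] = 1.
Since x[14] = x[2] = 1, the sequence is eventually periodic: after a pre-period of length 1 it cycles with period 12.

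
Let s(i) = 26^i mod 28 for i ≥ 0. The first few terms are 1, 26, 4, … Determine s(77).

Listing terms: s(0) = 1; s(1) = 26; s(2) = 4; s(3) = 20; s(4) = 16; s(5) = 24; s(6) = 8; s(7) = 12; s(8) = 4.
Since s(8) = s(2) = 4, the sequence is eventually periodic: after a pre-period of length 2 it cycles with period 6.
For i ≥ 2, s(i) depends only on (i - 2) mod 6. (77 - 2) mod 6 = 3, so s(77) = s(5) = 24.

24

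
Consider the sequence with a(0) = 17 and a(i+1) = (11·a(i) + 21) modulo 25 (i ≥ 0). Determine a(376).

8

Computing terms: a(0) = 17; a(1) = 8; a(2) = 9; a(3) = 20; a(4) = 16; a(5) = 22; a(6) = 13; a(7) = 14; a(8) = 0; a(9) = 21; a(10) = 2; a(11) = 18; a(12) = 19; a(13) = 5; a(14) = 1; a(15) = 7; a(16) = 23; a(17) = 24; a(18) = 10; a(19) = 6; a(20) = 12; a(21) = 3; a(22) = 4; a(23) = 15; a(24) = 11; a(25) = 17.
Since a(25) = a(0) = 17, the sequence is periodic with period 25.
(376 - 0) mod 25 = 1, so a(376) = a(1) = 8.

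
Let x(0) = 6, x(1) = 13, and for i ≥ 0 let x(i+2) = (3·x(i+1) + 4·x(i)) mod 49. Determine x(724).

Computing terms: x(0) = 6; x(1) = 13; x(2) = 14; x(3) = 45; x(4) = 44; x(5) = 18; x(6) = 34; x(7) = 27; x(8) = 21; x(9) = 24; x(10) = 9; x(11) = 25; x(12) = 13; x(13) = 41; x(14) = 28; x(15) = 3; x(16) = 23; x(17) = 32; x(18) = 41; x(19) = 6; x(20) = 35; x(21) = 31; x(22) = 37; x(23) = 39; x(24) = 20; x(25) = 20; x(26) = 42; x(27) = 10; x(28) = 2; x(29) = 46; x(30) = 48; x(31) = 34; x(32) = 0; x(33) = 38; x(34) = 16; x(35) = 4; x(36) = 27; x(37) = 48; x(38) = 7; x(39) = 17; x(40) = 30; x(41) = 11; x(42) = 6; x(43) = 13.
The sequence repeats with period 42.
(724 - 0) mod 42 = 10, so x(724) = x(10) = 9.

9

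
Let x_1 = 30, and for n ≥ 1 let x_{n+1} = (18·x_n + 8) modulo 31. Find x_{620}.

Computing terms: x_1 = 30,  x_2 = 21,  x_3 = 14,  x_4 = 12,  x_5 = 7,  x_6 = 10,  x_7 = 2,  x_8 = 13,  x_9 = 25,  x_{10} = 24,  x_{11} = 6,  x_{12} = 23,  x_{13} = 19,  x_{14} = 9,  x_{15} = 15,  x_{16} = 30.
The sequence repeats with period 15.
(620 - 1) mod 15 = 4, so x_{620} = x_5 = 7.

7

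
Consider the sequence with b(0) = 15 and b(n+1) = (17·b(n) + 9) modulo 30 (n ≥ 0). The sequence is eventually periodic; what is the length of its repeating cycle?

4

Listing terms: b(0) = 15; b(1) = 24; b(2) = 27; b(3) = 18; b(4) = 15.
The sequence repeats with period 4.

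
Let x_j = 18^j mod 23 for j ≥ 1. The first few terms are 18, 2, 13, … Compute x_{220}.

1

Listing terms: x_1 = 18, x_2 = 2, x_3 = 13, x_4 = 4, x_5 = 3, x_6 = 8, x_7 = 6, x_8 = 16, x_9 = 12, x_{10} = 9, x_{11} = 1, x_{12} = 18.
The sequence repeats with period 11.
(220 - 1) mod 11 = 10, so x_{220} = x_{11} = 1.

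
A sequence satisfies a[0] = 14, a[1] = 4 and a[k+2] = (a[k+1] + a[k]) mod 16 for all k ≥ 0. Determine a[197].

14

We have a[0] = 14, a[1] = 4, a[2] = 2, a[3] = 6, a[4] = 8, a[5] = 14, a[6] = 6, a[7] = 4, a[8] = 10, a[9] = 14, a[10] = 8, a[11] = 6, a[12] = 14, a[13] = 4.
Since (a[12], a[13]) = (a[0], a[1]) = (14, 4) (two consecutive terms determine the rest), the sequence is periodic with period 12.
(197 - 0) mod 12 = 5, so a[197] = a[5] = 14.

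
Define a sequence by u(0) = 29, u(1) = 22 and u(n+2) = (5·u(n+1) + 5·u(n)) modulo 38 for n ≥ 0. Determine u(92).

27

Computing terms: u(0) = 29, u(1) = 22, u(2) = 27, u(3) = 17, u(4) = 30, u(5) = 7, u(6) = 33, u(7) = 10, u(8) = 25, u(9) = 23, u(10) = 12, u(11) = 23, u(12) = 23, u(13) = 2, u(14) = 11, u(15) = 27, u(16) = 0, u(17) = 21, u(18) = 29, u(19) = 22.
The sequence repeats with period 18.
So u(92) = u(0 + ((92-0) mod 18)) = u(2) = 27.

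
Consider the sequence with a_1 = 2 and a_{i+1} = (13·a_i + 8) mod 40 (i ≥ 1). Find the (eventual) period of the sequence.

a_1 = 2; a_2 = 34; a_3 = 10; a_4 = 18; a_5 = 2.
The sequence repeats with period 4.

4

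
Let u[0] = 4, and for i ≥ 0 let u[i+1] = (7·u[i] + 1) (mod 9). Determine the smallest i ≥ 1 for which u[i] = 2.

Computing terms: u[0] = 4,  u[1] = 2,  u[2] = 6,  u[3] = 7,  u[4] = 5,  u[5] = 0,  u[6] = 1,  u[7] = 8,  u[8] = 3,  u[9] = 4.
The sequence repeats with period 9.
The value 2 first appears (with i ≥ 1) at u[1].

1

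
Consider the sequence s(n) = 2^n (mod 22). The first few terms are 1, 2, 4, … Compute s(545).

We have s(0) = 1,  s(1) = 2,  s(2) = 4,  s(3) = 8,  s(4) = 16,  s(5) = 10,  s(6) = 20,  s(7) = 18,  s(8) = 14,  s(9) = 6,  s(10) = 12,  s(11) = 2.
Since s(11) = s(1) = 2, the sequence is eventually periodic: after a pre-period of length 1 it cycles with period 10.
For n ≥ 1, s(n) depends only on (n - 1) mod 10. (545 - 1) mod 10 = 4, so s(545) = s(5) = 10.

10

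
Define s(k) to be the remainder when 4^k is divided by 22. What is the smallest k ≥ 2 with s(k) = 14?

We have s(1) = 4,  s(2) = 16,  s(3) = 20,  s(4) = 14,  s(5) = 12,  s(6) = 4.
Since s(6) = s(1) = 4, the sequence is periodic with period 5.
The value 14 first appears (with k ≥ 2) at s(4).

4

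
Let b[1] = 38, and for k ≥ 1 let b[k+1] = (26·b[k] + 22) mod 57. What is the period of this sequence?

3

b[1] = 38, b[2] = 41, b[3] = 5, b[4] = 38.
Since b[4] = b[1] = 38, the sequence is periodic with period 3.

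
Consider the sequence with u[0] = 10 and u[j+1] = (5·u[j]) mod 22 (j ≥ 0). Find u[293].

18

u[0] = 10, u[1] = 6, u[2] = 8, u[3] = 18, u[4] = 2, u[5] = 10.
The sequence repeats with period 5.
So u[293] = u[0 + ((293-0) mod 5)] = u[3] = 18.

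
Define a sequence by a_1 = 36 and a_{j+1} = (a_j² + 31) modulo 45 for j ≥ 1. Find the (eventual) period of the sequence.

a_1 = 36, a_2 = 22, a_3 = 20, a_4 = 26, a_5 = 32, a_6 = 20.
Since a_6 = a_3 = 20, the sequence is eventually periodic: after a pre-period of length 2 it cycles with period 3.

3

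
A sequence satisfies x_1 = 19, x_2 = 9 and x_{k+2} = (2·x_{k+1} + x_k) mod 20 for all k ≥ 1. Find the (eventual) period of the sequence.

Listing terms: x_1 = 19, x_2 = 9, x_3 = 17, x_4 = 3, x_5 = 3, x_6 = 9, x_7 = 1, x_8 = 11, x_9 = 3, x_{10} = 17, x_{11} = 17, x_{12} = 11, x_{13} = 19, x_{14} = 9.
Since (x_{13}, x_{14}) = (x_1, x_2) = (19, 9) (two consecutive terms determine the rest), the sequence is periodic with period 12.

12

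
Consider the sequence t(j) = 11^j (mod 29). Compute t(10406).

4

Listing terms: t(1) = 11,  t(2) = 5,  t(3) = 26,  t(4) = 25,  t(5) = 14,  t(6) = 9,  t(7) = 12,  t(8) = 16,  t(9) = 2,  t(10) = 22,  t(11) = 10,  t(12) = 23,  t(13) = 21,  t(14) = 28,  t(15) = 18,  t(16) = 24,  t(17) = 3,  t(18) = 4,  t(19) = 15,  t(20) = 20,  t(21) = 17,  t(22) = 13,  t(23) = 27,  t(24) = 7,  t(25) = 19,  t(26) = 6,  t(27) = 8,  t(28) = 1,  t(29) = 11.
Since t(29) = t(1) = 11, the sequence is periodic with period 28.
(10406 - 1) mod 28 = 17, so t(10406) = t(18) = 4.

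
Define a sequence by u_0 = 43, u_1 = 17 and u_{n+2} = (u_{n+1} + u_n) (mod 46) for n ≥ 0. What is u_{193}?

We have u_0 = 43,  u_1 = 17,  u_2 = 14,  u_3 = 31,  u_4 = 45,  u_5 = 30,  u_6 = 29,  u_7 = 13,  u_8 = 42,  u_9 = 9,  u_{10} = 5,  u_{11} = 14,  u_{12} = 19,  u_{13} = 33,  u_{14} = 6,  u_{15} = 39,  u_{16} = 45,  u_{17} = 38,  u_{18} = 37,  u_{19} = 29,  u_{20} = 20,  u_{21} = 3,  u_{22} = 23,  u_{23} = 26,  u_{24} = 3,  u_{25} = 29,  u_{26} = 32,  u_{27} = 15,  u_{28} = 1,  u_{29} = 16,  u_{30} = 17,  u_{31} = 33,  u_{32} = 4,  u_{33} = 37,  u_{34} = 41,  u_{35} = 32,  u_{36} = 27,  u_{37} = 13,  u_{38} = 40,  u_{39} = 7,  u_{40} = 1,  u_{41} = 8,  u_{42} = 9,  u_{43} = 17,  u_{44} = 26,  u_{45} = 43,  u_{46} = 23,  u_{47} = 20,  u_{48} = 43,  u_{49} = 17.
Since (u_{48}, u_{49}) = (u_0, u_1) = (43, 17) (two consecutive terms determine the rest), the sequence is periodic with period 48.
So u_{193} = u_{0 + ((193-0) mod 48)} = u_1 = 17.

17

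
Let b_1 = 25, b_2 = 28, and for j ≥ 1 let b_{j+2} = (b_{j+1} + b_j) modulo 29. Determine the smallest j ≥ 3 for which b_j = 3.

14

Listing terms: b_1 = 25; b_2 = 28; b_3 = 24; b_4 = 23; b_5 = 18; b_6 = 12; b_7 = 1; b_8 = 13; b_9 = 14; b_{10} = 27; b_{11} = 12; b_{12} = 10; b_{13} = 22; b_{14} = 3; b_{15} = 25; b_{16} = 28.
The sequence repeats with period 14.
The value 3 first appears (with j ≥ 3) at b_{14}.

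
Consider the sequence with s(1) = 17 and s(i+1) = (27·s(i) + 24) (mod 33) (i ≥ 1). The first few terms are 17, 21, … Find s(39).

9

Computing terms: s(1) = 17, s(2) = 21, s(3) = 30, s(4) = 9, s(5) = 3, s(6) = 6, s(7) = 21.
Since s(7) = s(2) = 21, the sequence is eventually periodic: after a pre-period of length 1 it cycles with period 5.
For i ≥ 2, s(i) depends only on (i - 2) mod 5. (39 - 2) mod 5 = 2, so s(39) = s(4) = 9.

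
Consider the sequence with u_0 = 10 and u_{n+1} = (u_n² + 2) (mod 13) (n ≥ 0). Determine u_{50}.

Computing terms: u_0 = 10,  u_1 = 11,  u_2 = 6,  u_3 = 12,  u_4 = 3,  u_5 = 11.
Since u_5 = u_1 = 11, the sequence is eventually periodic: after a pre-period of length 1 it cycles with period 4.
For n ≥ 1, u_n depends only on (n - 1) mod 4. (50 - 1) mod 4 = 1, so u_{50} = u_2 = 6.

6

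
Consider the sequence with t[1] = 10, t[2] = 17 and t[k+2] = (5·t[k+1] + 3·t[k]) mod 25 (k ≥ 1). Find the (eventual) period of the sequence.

40

Listing terms: t[1] = 10,  t[2] = 17,  t[3] = 15,  t[4] = 1,  t[5] = 0,  t[6] = 3,  t[7] = 15,  t[8] = 9,  t[9] = 15,  t[10] = 2,  t[11] = 5,  t[12] = 6,  t[13] = 20,  t[14] = 18,  t[15] = 0,  t[16] = 4,  t[17] = 20,  t[18] = 12,  t[19] = 20,  t[20] = 11,  t[21] = 15,  t[22] = 8,  t[23] = 10,  t[24] = 24,  t[25] = 0,  t[26] = 22,  t[27] = 10,  t[28] = 16,  t[29] = 10,  t[30] = 23,  t[31] = 20,  t[32] = 19,  t[33] = 5,  t[34] = 7,  t[35] = 0,  t[36] = 21,  t[37] = 5,  t[38] = 13,  t[39] = 5,  t[40] = 14,  t[41] = 10,  t[42] = 17.
The sequence repeats with period 40.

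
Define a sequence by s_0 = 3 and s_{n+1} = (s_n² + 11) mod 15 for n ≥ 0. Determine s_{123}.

We have s_0 = 3,  s_1 = 5,  s_2 = 6,  s_3 = 2,  s_4 = 0,  s_5 = 11,  s_6 = 12,  s_7 = 5.
Since s_7 = s_1 = 5, the sequence is eventually periodic: after a pre-period of length 1 it cycles with period 6.
For n ≥ 1, s_n depends only on (n - 1) mod 6. (123 - 1) mod 6 = 2, so s_{123} = s_3 = 2.

2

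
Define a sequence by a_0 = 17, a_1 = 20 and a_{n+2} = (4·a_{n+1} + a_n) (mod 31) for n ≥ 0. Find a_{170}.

Listing terms: a_0 = 17, a_1 = 20, a_2 = 4, a_3 = 5, a_4 = 24, a_5 = 8, a_6 = 25, a_7 = 15, a_8 = 23, a_9 = 14, a_{10} = 17, a_{11} = 20.
Since (a_{10}, a_{11}) = (a_0, a_1) = (17, 20) (two consecutive terms determine the rest), the sequence is periodic with period 10.
(170 - 0) mod 10 = 0, so a_{170} = a_0 = 17.

17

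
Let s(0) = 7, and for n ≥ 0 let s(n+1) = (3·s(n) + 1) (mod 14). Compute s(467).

We have s(0) = 7,  s(1) = 8,  s(2) = 11,  s(3) = 6,  s(4) = 5,  s(5) = 2,  s(6) = 7.
Since s(6) = s(0) = 7, the sequence is periodic with period 6.
So s(467) = s(0 + ((467-0) mod 6)) = s(5) = 2.

2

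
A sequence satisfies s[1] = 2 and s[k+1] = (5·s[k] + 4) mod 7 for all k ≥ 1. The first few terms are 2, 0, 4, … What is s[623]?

Listing terms: s[1] = 2; s[2] = 0; s[3] = 4; s[4] = 3; s[5] = 5; s[6] = 1; s[7] = 2.
Since s[7] = s[1] = 2, the sequence is periodic with period 6.
(623 - 1) mod 6 = 4, so s[623] = s[5] = 5.

5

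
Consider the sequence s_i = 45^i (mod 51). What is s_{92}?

We have s_1 = 45,  s_2 = 36,  s_3 = 39,  s_4 = 21,  s_5 = 27,  s_6 = 42,  s_7 = 3,  s_8 = 33,  s_9 = 6,  s_{10} = 15,  s_{11} = 12,  s_{12} = 30,  s_{13} = 24,  s_{14} = 9,  s_{15} = 48,  s_{16} = 18,  s_{17} = 45.
Since s_{17} = s_1 = 45, the sequence is periodic with period 16.
So s_{92} = s_{1 + ((92-1) mod 16)} = s_{12} = 30.

30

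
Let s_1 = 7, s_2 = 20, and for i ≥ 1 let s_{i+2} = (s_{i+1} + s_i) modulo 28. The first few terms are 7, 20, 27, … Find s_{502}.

23

Computing terms: s_1 = 7, s_2 = 20, s_3 = 27, s_4 = 19, s_5 = 18, s_6 = 9, s_7 = 27, s_8 = 8, s_9 = 7, s_{10} = 15, s_{11} = 22, s_{12} = 9, s_{13} = 3, s_{14} = 12, s_{15} = 15, s_{16} = 27, s_{17} = 14, s_{18} = 13, s_{19} = 27, s_{20} = 12, s_{21} = 11, s_{22} = 23, s_{23} = 6, s_{24} = 1, s_{25} = 7, s_{26} = 8, s_{27} = 15, s_{28} = 23, s_{29} = 10, s_{30} = 5, s_{31} = 15, s_{32} = 20, s_{33} = 7, s_{34} = 27, s_{35} = 6, s_{36} = 5, s_{37} = 11, s_{38} = 16, s_{39} = 27, s_{40} = 15, s_{41} = 14, s_{42} = 1, s_{43} = 15, s_{44} = 16, s_{45} = 3, s_{46} = 19, s_{47} = 22, s_{48} = 13, s_{49} = 7, s_{50} = 20.
Since (s_{49}, s_{50}) = (s_1, s_2) = (7, 20) (two consecutive terms determine the rest), the sequence is periodic with period 48.
(502 - 1) mod 48 = 21, so s_{502} = s_{22} = 23.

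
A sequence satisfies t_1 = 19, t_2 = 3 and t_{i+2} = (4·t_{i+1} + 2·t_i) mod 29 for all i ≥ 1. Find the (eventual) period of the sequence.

We have t_1 = 19; t_2 = 3; t_3 = 21; t_4 = 3; t_5 = 25; t_6 = 19; t_7 = 10; t_8 = 20; t_9 = 13; t_{10} = 5; t_{11} = 17; t_{12} = 20; t_{13} = 27; t_{14} = 3; t_{15} = 8; t_{16} = 9; t_{17} = 23; t_{18} = 23; t_{19} = 22; t_{20} = 18; t_{21} = 0; t_{22} = 7; t_{23} = 28; t_{24} = 10; t_{25} = 9; t_{26} = 27; t_{27} = 10; t_{28} = 7; t_{29} = 19; t_{30} = 3.
Since (t_{29}, t_{30}) = (t_1, t_2) = (19, 3) (two consecutive terms determine the rest), the sequence is periodic with period 28.

28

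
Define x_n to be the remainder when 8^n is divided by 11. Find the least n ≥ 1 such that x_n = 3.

Listing terms: x_0 = 1; x_1 = 8; x_2 = 9; x_3 = 6; x_4 = 4; x_5 = 10; x_6 = 3; x_7 = 2; x_8 = 5; x_9 = 7; x_{10} = 1.
Since x_{10} = x_0 = 1, the sequence is periodic with period 10.
The value 3 first appears (with n ≥ 1) at x_6.

6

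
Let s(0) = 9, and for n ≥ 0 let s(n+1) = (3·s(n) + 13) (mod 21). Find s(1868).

Computing terms: s(0) = 9; s(1) = 19; s(2) = 7; s(3) = 13; s(4) = 10; s(5) = 1; s(6) = 16; s(7) = 19.
Since s(7) = s(1) = 19, the sequence is eventually periodic: after a pre-period of length 1 it cycles with period 6.
For n ≥ 1, s(n) depends only on (n - 1) mod 6. (1868 - 1) mod 6 = 1, so s(1868) = s(2) = 7.

7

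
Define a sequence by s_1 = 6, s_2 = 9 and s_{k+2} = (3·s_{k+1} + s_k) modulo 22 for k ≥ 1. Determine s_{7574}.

13

We have s_1 = 6; s_2 = 9; s_3 = 11; s_4 = 20; s_5 = 5; s_6 = 13; s_7 = 0; s_8 = 13; s_9 = 17; s_{10} = 20; s_{11} = 11; s_{12} = 9; s_{13} = 16; s_{14} = 13; s_{15} = 11; s_{16} = 2; s_{17} = 17; s_{18} = 9; s_{19} = 0; s_{20} = 9; s_{21} = 5; s_{22} = 2; s_{23} = 11; s_{24} = 13; s_{25} = 6; s_{26} = 9.
The sequence repeats with period 24.
(7574 - 1) mod 24 = 13, so s_{7574} = s_{14} = 13.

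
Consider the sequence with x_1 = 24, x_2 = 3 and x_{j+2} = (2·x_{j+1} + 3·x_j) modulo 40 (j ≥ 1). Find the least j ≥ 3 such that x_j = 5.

x_1 = 24,  x_2 = 3,  x_3 = 38,  x_4 = 5,  x_5 = 4,  x_6 = 23,  x_7 = 18,  x_8 = 25,  x_9 = 24,  x_{10} = 3.
Since (x_9, x_{10}) = (x_1, x_2) = (24, 3) (two consecutive terms determine the rest), the sequence is periodic with period 8.
The value 5 first appears (with j ≥ 3) at x_4.

4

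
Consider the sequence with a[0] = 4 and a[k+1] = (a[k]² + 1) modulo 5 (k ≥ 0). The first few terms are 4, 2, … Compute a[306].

Computing terms: a[0] = 4, a[1] = 2, a[2] = 0, a[3] = 1, a[4] = 2.
Since a[4] = a[1] = 2, the sequence is eventually periodic: after a pre-period of length 1 it cycles with period 3.
For k ≥ 1, a[k] depends only on (k - 1) mod 3. (306 - 1) mod 3 = 2, so a[306] = a[3] = 1.

1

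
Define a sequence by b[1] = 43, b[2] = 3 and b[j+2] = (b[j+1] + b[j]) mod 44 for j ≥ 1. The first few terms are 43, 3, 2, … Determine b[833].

b[1] = 43,  b[2] = 3,  b[3] = 2,  b[4] = 5,  b[5] = 7,  b[6] = 12,  b[7] = 19,  b[8] = 31,  b[9] = 6,  b[10] = 37,  b[11] = 43,  b[12] = 36,  b[13] = 35,  b[14] = 27,  b[15] = 18,  b[16] = 1,  b[17] = 19,  b[18] = 20,  b[19] = 39,  b[20] = 15,  b[21] = 10,  b[22] = 25,  b[23] = 35,  b[24] = 16,  b[25] = 7,  b[26] = 23,  b[27] = 30,  b[28] = 9,  b[29] = 39,  b[30] = 4,  b[31] = 43,  b[32] = 3.
Since (b[31], b[32]) = (b[1], b[2]) = (43, 3) (two consecutive terms determine the rest), the sequence is periodic with period 30.
(833 - 1) mod 30 = 22, so b[833] = b[23] = 35.

35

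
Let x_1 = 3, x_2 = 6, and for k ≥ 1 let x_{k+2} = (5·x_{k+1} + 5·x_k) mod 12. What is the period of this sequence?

6

We have x_1 = 3,  x_2 = 6,  x_3 = 9,  x_4 = 3,  x_5 = 0,  x_6 = 3,  x_7 = 3,  x_8 = 6.
Since (x_7, x_8) = (x_1, x_2) = (3, 6) (two consecutive terms determine the rest), the sequence is periodic with period 6.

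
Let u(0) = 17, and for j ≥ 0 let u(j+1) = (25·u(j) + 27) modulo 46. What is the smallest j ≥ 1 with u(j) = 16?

7

We have u(0) = 17; u(1) = 38; u(2) = 11; u(3) = 26; u(4) = 33; u(5) = 24; u(6) = 29; u(7) = 16; u(8) = 13; u(9) = 30; u(10) = 41; u(11) = 40; u(12) = 15; u(13) = 34; u(14) = 3; u(15) = 10; u(16) = 1; u(17) = 6; u(18) = 39; u(19) = 36; u(20) = 7; u(21) = 18; u(22) = 17.
The sequence repeats with period 22.
The value 16 first appears (with j ≥ 1) at u(7).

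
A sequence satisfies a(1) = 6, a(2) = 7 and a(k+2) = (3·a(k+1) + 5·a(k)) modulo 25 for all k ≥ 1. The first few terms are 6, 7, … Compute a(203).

Computing terms: a(1) = 6,  a(2) = 7,  a(3) = 1,  a(4) = 13,  a(5) = 19,  a(6) = 22,  a(7) = 11,  a(8) = 18,  a(9) = 9,  a(10) = 17,  a(11) = 21,  a(12) = 23,  a(13) = 24,  a(14) = 12,  a(15) = 6,  a(16) = 3,  a(17) = 14,  a(18) = 7,  a(19) = 16,  a(20) = 8,  a(21) = 4,  a(22) = 2,  a(23) = 1,  a(24) = 13.
Since (a(23), a(24)) = (a(3), a(4)) = (1, 13) (two consecutive terms determine the rest), the sequence is eventually periodic: after a pre-period of length 2 it cycles with period 20.
For k ≥ 3, a(k) depends only on (k - 3) mod 20. (203 - 3) mod 20 = 0, so a(203) = a(3) = 1.

1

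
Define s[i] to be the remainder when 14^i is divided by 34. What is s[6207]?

Computing terms: s[0] = 1,  s[1] = 14,  s[2] = 26,  s[3] = 24,  s[4] = 30,  s[5] = 12,  s[6] = 32,  s[7] = 6,  s[8] = 16,  s[9] = 20,  s[10] = 8,  s[11] = 10,  s[12] = 4,  s[13] = 22,  s[14] = 2,  s[15] = 28,  s[16] = 18,  s[17] = 14.
Since s[17] = s[1] = 14, the sequence is eventually periodic: after a pre-period of length 1 it cycles with period 16.
For i ≥ 1, s[i] depends only on (i - 1) mod 16. (6207 - 1) mod 16 = 14, so s[6207] = s[15] = 28.

28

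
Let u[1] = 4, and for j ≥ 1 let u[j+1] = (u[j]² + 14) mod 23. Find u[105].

17

We have u[1] = 4,  u[2] = 7,  u[3] = 17,  u[4] = 4.
The sequence repeats with period 3.
So u[105] = u[1 + ((105-1) mod 3)] = u[3] = 17.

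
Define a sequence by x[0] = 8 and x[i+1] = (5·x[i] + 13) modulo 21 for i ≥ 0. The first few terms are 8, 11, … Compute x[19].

11

Listing terms: x[0] = 8, x[1] = 11, x[2] = 5, x[3] = 17, x[4] = 14, x[5] = 20, x[6] = 8.
Since x[6] = x[0] = 8, the sequence is periodic with period 6.
(19 - 0) mod 6 = 1, so x[19] = x[1] = 11.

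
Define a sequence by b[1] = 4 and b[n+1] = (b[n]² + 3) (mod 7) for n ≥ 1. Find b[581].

5

Listing terms: b[1] = 4; b[2] = 5; b[3] = 0; b[4] = 3; b[5] = 5.
Since b[5] = b[2] = 5, the sequence is eventually periodic: after a pre-period of length 1 it cycles with period 3.
For n ≥ 2, b[n] depends only on (n - 2) mod 3. (581 - 2) mod 3 = 0, so b[581] = b[2] = 5.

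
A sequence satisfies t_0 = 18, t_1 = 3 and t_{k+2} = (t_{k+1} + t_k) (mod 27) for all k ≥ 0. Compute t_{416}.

0

We have t_0 = 18,  t_1 = 3,  t_2 = 21,  t_3 = 24,  t_4 = 18,  t_5 = 15,  t_6 = 6,  t_7 = 21,  t_8 = 0,  t_9 = 21,  t_{10} = 21,  t_{11} = 15,  t_{12} = 9,  t_{13} = 24,  t_{14} = 6,  t_{15} = 3,  t_{16} = 9,  t_{17} = 12,  t_{18} = 21,  t_{19} = 6,  t_{20} = 0,  t_{21} = 6,  t_{22} = 6,  t_{23} = 12,  t_{24} = 18,  t_{25} = 3.
Since (t_{24}, t_{25}) = (t_0, t_1) = (18, 3) (two consecutive terms determine the rest), the sequence is periodic with period 24.
So t_{416} = t_{0 + ((416-0) mod 24)} = t_8 = 0.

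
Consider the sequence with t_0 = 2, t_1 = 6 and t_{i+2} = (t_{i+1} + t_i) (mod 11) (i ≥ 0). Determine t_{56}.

Computing terms: t_0 = 2, t_1 = 6, t_2 = 8, t_3 = 3, t_4 = 0, t_5 = 3, t_6 = 3, t_7 = 6, t_8 = 9, t_9 = 4, t_{10} = 2, t_{11} = 6.
The sequence repeats with period 10.
(56 - 0) mod 10 = 6, so t_{56} = t_6 = 3.

3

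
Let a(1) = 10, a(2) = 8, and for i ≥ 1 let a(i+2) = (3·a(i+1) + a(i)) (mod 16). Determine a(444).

Listing terms: a(1) = 10, a(2) = 8, a(3) = 2, a(4) = 14, a(5) = 12, a(6) = 2, a(7) = 2, a(8) = 8, a(9) = 10, a(10) = 6, a(11) = 12, a(12) = 10, a(13) = 10, a(14) = 8.
Since (a(13), a(14)) = (a(1), a(2)) = (10, 8) (two consecutive terms determine the rest), the sequence is periodic with period 12.
So a(444) = a(1 + ((444-1) mod 12)) = a(12) = 10.

10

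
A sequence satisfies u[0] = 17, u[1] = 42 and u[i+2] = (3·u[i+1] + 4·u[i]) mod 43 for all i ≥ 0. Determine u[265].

30

We have u[0] = 17, u[1] = 42, u[2] = 22, u[3] = 19, u[4] = 16, u[5] = 38, u[6] = 6, u[7] = 41, u[8] = 18, u[9] = 3, u[10] = 38, u[11] = 40, u[12] = 14, u[13] = 30, u[14] = 17, u[15] = 42.
Since (u[14], u[15]) = (u[0], u[1]) = (17, 42) (two consecutive terms determine the rest), the sequence is periodic with period 14.
(265 - 0) mod 14 = 13, so u[265] = u[13] = 30.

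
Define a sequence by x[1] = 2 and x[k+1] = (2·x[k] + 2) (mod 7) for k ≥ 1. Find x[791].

6

x[1] = 2, x[2] = 6, x[3] = 0, x[4] = 2.
Since x[4] = x[1] = 2, the sequence is periodic with period 3.
So x[791] = x[1 + ((791-1) mod 3)] = x[2] = 6.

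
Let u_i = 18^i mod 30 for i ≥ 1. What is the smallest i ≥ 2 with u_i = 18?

Computing terms: u_1 = 18, u_2 = 24, u_3 = 12, u_4 = 6, u_5 = 18.
Since u_5 = u_1 = 18, the sequence is periodic with period 4.
The value 18 next appears (with i ≥ 2) at u_5.

5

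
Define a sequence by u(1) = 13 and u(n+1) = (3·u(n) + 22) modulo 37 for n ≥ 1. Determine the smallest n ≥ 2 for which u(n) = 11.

8

u(1) = 13; u(2) = 24; u(3) = 20; u(4) = 8; u(5) = 9; u(6) = 12; u(7) = 21; u(8) = 11; u(9) = 18; u(10) = 2; u(11) = 28; u(12) = 32; u(13) = 7; u(14) = 6; u(15) = 3; u(16) = 31; u(17) = 4; u(18) = 34; u(19) = 13.
The sequence repeats with period 18.
The value 11 first appears (with n ≥ 2) at u(8).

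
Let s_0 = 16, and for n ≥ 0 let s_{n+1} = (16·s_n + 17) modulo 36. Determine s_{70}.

33

s_0 = 16, s_1 = 21, s_2 = 29, s_3 = 13, s_4 = 9, s_5 = 17, s_6 = 1, s_7 = 33, s_8 = 5, s_9 = 25, s_{10} = 21.
Since s_{10} = s_1 = 21, the sequence is eventually periodic: after a pre-period of length 1 it cycles with period 9.
For n ≥ 1, s_n depends only on (n - 1) mod 9. (70 - 1) mod 9 = 6, so s_{70} = s_7 = 33.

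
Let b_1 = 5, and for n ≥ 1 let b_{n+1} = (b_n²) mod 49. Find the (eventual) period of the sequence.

6

We have b_1 = 5; b_2 = 25; b_3 = 37; b_4 = 46; b_5 = 9; b_6 = 32; b_7 = 44; b_8 = 25.
Since b_8 = b_2 = 25, the sequence is eventually periodic: after a pre-period of length 1 it cycles with period 6.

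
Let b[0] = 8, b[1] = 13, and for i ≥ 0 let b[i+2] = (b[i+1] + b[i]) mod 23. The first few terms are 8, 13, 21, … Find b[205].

Computing terms: b[0] = 8,  b[1] = 13,  b[2] = 21,  b[3] = 11,  b[4] = 9,  b[5] = 20,  b[6] = 6,  b[7] = 3,  b[8] = 9,  b[9] = 12,  b[10] = 21,  b[11] = 10,  b[12] = 8,  b[13] = 18,  b[14] = 3,  b[15] = 21,  b[16] = 1,  b[17] = 22,  b[18] = 0,  b[19] = 22,  b[20] = 22,  b[21] = 21,  b[22] = 20,  b[23] = 18,  b[24] = 15,  b[25] = 10,  b[26] = 2,  b[27] = 12,  b[28] = 14,  b[29] = 3,  b[30] = 17,  b[31] = 20,  b[32] = 14,  b[33] = 11,  b[34] = 2,  b[35] = 13,  b[36] = 15,  b[37] = 5,  b[38] = 20,  b[39] = 2,  b[40] = 22,  b[41] = 1,  b[42] = 0,  b[43] = 1,  b[44] = 1,  b[45] = 2,  b[46] = 3,  b[47] = 5,  b[48] = 8,  b[49] = 13.
The sequence repeats with period 48.
(205 - 0) mod 48 = 13, so b[205] = b[13] = 18.

18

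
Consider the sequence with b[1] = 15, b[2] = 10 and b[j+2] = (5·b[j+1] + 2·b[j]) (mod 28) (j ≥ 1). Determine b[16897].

8

We have b[1] = 15; b[2] = 10; b[3] = 24; b[4] = 0; b[5] = 20; b[6] = 16; b[7] = 8; b[8] = 16; b[9] = 12; b[10] = 8; b[11] = 8; b[12] = 0; b[13] = 16; b[14] = 24; b[15] = 12; b[16] = 24; b[17] = 4; b[18] = 12; b[19] = 12; b[20] = 0; b[21] = 24; b[22] = 8; b[23] = 4; b[24] = 8; b[25] = 20; b[26] = 4; b[27] = 4; b[28] = 0; b[29] = 8; b[30] = 12; b[31] = 20; b[32] = 12; b[33] = 16; b[34] = 20; b[35] = 20; b[36] = 0; b[37] = 12; b[38] = 4; b[39] = 16; b[40] = 4; b[41] = 24; b[42] = 16; b[43] = 16; b[44] = 0; b[45] = 4; b[46] = 20; b[47] = 24; b[48] = 20; b[49] = 8; b[50] = 24; b[51] = 24; b[52] = 0.
Since (b[51], b[52]) = (b[3], b[4]) = (24, 0) (two consecutive terms determine the rest), the sequence is eventually periodic: after a pre-period of length 2 it cycles with period 48.
For j ≥ 3, b[j] depends only on (j - 3) mod 48. (16897 - 3) mod 48 = 46, so b[16897] = b[49] = 8.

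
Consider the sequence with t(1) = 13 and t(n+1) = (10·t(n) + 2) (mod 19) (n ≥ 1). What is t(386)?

Listing terms: t(1) = 13,  t(2) = 18,  t(3) = 11,  t(4) = 17,  t(5) = 1,  t(6) = 12,  t(7) = 8,  t(8) = 6,  t(9) = 5,  t(10) = 14,  t(11) = 9,  t(12) = 16,  t(13) = 10,  t(14) = 7,  t(15) = 15,  t(16) = 0,  t(17) = 2,  t(18) = 3,  t(19) = 13.
The sequence repeats with period 18.
So t(386) = t(1 + ((386-1) mod 18)) = t(8) = 6.

6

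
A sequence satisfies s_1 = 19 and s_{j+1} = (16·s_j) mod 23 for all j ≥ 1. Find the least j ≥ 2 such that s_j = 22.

6

Listing terms: s_1 = 19,  s_2 = 5,  s_3 = 11,  s_4 = 15,  s_5 = 10,  s_6 = 22,  s_7 = 7,  s_8 = 20,  s_9 = 21,  s_{10} = 14,  s_{11} = 17,  s_{12} = 19.
Since s_{12} = s_1 = 19, the sequence is periodic with period 11.
The value 22 first appears (with j ≥ 2) at s_6.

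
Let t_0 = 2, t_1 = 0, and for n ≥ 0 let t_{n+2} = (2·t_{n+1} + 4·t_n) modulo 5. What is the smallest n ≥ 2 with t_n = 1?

3

We have t_0 = 2,  t_1 = 0,  t_2 = 3,  t_3 = 1,  t_4 = 4,  t_5 = 2,  t_6 = 0.
Since (t_5, t_6) = (t_0, t_1) = (2, 0) (two consecutive terms determine the rest), the sequence is periodic with period 5.
The value 1 first appears (with n ≥ 2) at t_3.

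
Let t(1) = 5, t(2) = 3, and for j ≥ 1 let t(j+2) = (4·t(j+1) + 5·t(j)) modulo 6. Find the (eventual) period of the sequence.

Computing terms: t(1) = 5,  t(2) = 3,  t(3) = 1,  t(4) = 1,  t(5) = 3,  t(6) = 5,  t(7) = 5,  t(8) = 3.
The sequence repeats with period 6.

6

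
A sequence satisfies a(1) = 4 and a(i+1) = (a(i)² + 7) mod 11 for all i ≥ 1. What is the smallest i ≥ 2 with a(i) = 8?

3

Listing terms: a(1) = 4,  a(2) = 1,  a(3) = 8,  a(4) = 5,  a(5) = 10,  a(6) = 8.
Since a(6) = a(3) = 8, the sequence is eventually periodic: after a pre-period of length 2 it cycles with period 3.
The value 8 first appears (with i ≥ 2) at a(3).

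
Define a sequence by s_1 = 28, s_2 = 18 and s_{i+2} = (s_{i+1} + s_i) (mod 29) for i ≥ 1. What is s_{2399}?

23

Computing terms: s_1 = 28; s_2 = 18; s_3 = 17; s_4 = 6; s_5 = 23; s_6 = 0; s_7 = 23; s_8 = 23; s_9 = 17; s_{10} = 11; s_{11} = 28; s_{12} = 10; s_{13} = 9; s_{14} = 19; s_{15} = 28; s_{16} = 18.
Since (s_{15}, s_{16}) = (s_1, s_2) = (28, 18) (two consecutive terms determine the rest), the sequence is periodic with period 14.
(2399 - 1) mod 14 = 4, so s_{2399} = s_5 = 23.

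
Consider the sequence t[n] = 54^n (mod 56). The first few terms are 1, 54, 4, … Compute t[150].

8

Listing terms: t[0] = 1; t[1] = 54; t[2] = 4; t[3] = 48; t[4] = 16; t[5] = 24; t[6] = 8; t[7] = 40; t[8] = 32; t[9] = 48.
Since t[9] = t[3] = 48, the sequence is eventually periodic: after a pre-period of length 3 it cycles with period 6.
For n ≥ 3, t[n] depends only on (n - 3) mod 6. (150 - 3) mod 6 = 3, so t[150] = t[6] = 8.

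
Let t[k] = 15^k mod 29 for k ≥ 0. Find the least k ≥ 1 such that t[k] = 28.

Listing terms: t[0] = 1, t[1] = 15, t[2] = 22, t[3] = 11, t[4] = 20, t[5] = 10, t[6] = 5, t[7] = 17, t[8] = 23, t[9] = 26, t[10] = 13, t[11] = 21, t[12] = 25, t[13] = 27, t[14] = 28, t[15] = 14, t[16] = 7, t[17] = 18, t[18] = 9, t[19] = 19, t[20] = 24, t[21] = 12, t[22] = 6, t[23] = 3, t[24] = 16, t[25] = 8, t[26] = 4, t[27] = 2, t[28] = 1.
Since t[28] = t[0] = 1, the sequence is periodic with period 28.
The value 28 first appears (with k ≥ 1) at t[14].

14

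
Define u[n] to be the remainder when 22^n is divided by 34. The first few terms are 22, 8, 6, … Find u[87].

Computing terms: u[1] = 22; u[2] = 8; u[3] = 6; u[4] = 30; u[5] = 14; u[6] = 2; u[7] = 10; u[8] = 16; u[9] = 12; u[10] = 26; u[11] = 28; u[12] = 4; u[13] = 20; u[14] = 32; u[15] = 24; u[16] = 18; u[17] = 22.
The sequence repeats with period 16.
(87 - 1) mod 16 = 6, so u[87] = u[7] = 10.

10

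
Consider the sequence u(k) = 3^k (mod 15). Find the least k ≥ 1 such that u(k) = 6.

4

Listing terms: u(0) = 1,  u(1) = 3,  u(2) = 9,  u(3) = 12,  u(4) = 6,  u(5) = 3.
Since u(5) = u(1) = 3, the sequence is eventually periodic: after a pre-period of length 1 it cycles with period 4.
The value 6 first appears (with k ≥ 1) at u(4).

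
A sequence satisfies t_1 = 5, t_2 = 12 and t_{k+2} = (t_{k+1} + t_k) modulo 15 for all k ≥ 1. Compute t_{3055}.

4

Listing terms: t_1 = 5,  t_2 = 12,  t_3 = 2,  t_4 = 14,  t_5 = 1,  t_6 = 0,  t_7 = 1,  t_8 = 1,  t_9 = 2,  t_{10} = 3,  t_{11} = 5,  t_{12} = 8,  t_{13} = 13,  t_{14} = 6,  t_{15} = 4,  t_{16} = 10,  t_{17} = 14,  t_{18} = 9,  t_{19} = 8,  t_{20} = 2,  t_{21} = 10,  t_{22} = 12,  t_{23} = 7,  t_{24} = 4,  t_{25} = 11,  t_{26} = 0,  t_{27} = 11,  t_{28} = 11,  t_{29} = 7,  t_{30} = 3,  t_{31} = 10,  t_{32} = 13,  t_{33} = 8,  t_{34} = 6,  t_{35} = 14,  t_{36} = 5,  t_{37} = 4,  t_{38} = 9,  t_{39} = 13,  t_{40} = 7,  t_{41} = 5,  t_{42} = 12.
Since (t_{41}, t_{42}) = (t_1, t_2) = (5, 12) (two consecutive terms determine the rest), the sequence is periodic with period 40.
(3055 - 1) mod 40 = 14, so t_{3055} = t_{15} = 4.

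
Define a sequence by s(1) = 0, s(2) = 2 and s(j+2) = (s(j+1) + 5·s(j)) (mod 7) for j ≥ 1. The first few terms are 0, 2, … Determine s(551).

Listing terms: s(1) = 0, s(2) = 2, s(3) = 2, s(4) = 5, s(5) = 1, s(6) = 5, s(7) = 3, s(8) = 0, s(9) = 1, s(10) = 1, s(11) = 6, s(12) = 4, s(13) = 6, s(14) = 5, s(15) = 0, s(16) = 4, s(17) = 4, s(18) = 3, s(19) = 2, s(20) = 3, s(21) = 6, s(22) = 0, s(23) = 2.
Since (s(22), s(23)) = (s(1), s(2)) = (0, 2) (two consecutive terms determine the rest), the sequence is periodic with period 21.
(551 - 1) mod 21 = 4, so s(551) = s(5) = 1.

1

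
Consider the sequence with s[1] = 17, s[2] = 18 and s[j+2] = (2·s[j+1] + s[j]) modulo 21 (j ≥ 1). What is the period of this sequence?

Computing terms: s[1] = 17, s[2] = 18, s[3] = 11, s[4] = 19, s[5] = 7, s[6] = 12, s[7] = 10, s[8] = 11, s[9] = 11, s[10] = 12, s[11] = 14, s[12] = 19, s[13] = 10, s[14] = 18, s[15] = 4, s[16] = 5, s[17] = 14, s[18] = 12, s[19] = 17, s[20] = 4, s[21] = 4, s[22] = 12, s[23] = 7, s[24] = 5, s[25] = 17, s[26] = 18.
The sequence repeats with period 24.

24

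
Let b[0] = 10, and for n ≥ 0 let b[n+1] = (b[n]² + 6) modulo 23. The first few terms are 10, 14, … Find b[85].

We have b[0] = 10,  b[1] = 14,  b[2] = 18,  b[3] = 8,  b[4] = 1,  b[5] = 7,  b[6] = 9,  b[7] = 18.
Since b[7] = b[2] = 18, the sequence is eventually periodic: after a pre-period of length 2 it cycles with period 5.
For n ≥ 2, b[n] depends only on (n - 2) mod 5. (85 - 2) mod 5 = 3, so b[85] = b[5] = 7.

7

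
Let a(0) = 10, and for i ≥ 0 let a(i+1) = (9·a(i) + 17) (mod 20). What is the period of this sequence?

Computing terms: a(0) = 10,  a(1) = 7,  a(2) = 0,  a(3) = 17,  a(4) = 10.
The sequence repeats with period 4.

4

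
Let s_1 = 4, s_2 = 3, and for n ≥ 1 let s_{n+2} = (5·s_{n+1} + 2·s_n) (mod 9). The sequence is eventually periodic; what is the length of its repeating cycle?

3

s_1 = 4,  s_2 = 3,  s_3 = 5,  s_4 = 4,  s_5 = 3.
Since (s_4, s_5) = (s_1, s_2) = (4, 3) (two consecutive terms determine the rest), the sequence is periodic with period 3.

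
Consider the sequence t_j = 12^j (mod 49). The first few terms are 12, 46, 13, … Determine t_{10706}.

We have t_1 = 12,  t_2 = 46,  t_3 = 13,  t_4 = 9,  t_5 = 10,  t_6 = 22,  t_7 = 19,  t_8 = 32,  t_9 = 41,  t_{10} = 2,  t_{11} = 24,  t_{12} = 43,  t_{13} = 26,  t_{14} = 18,  t_{15} = 20,  t_{16} = 44,  t_{17} = 38,  t_{18} = 15,  t_{19} = 33,  t_{20} = 4,  t_{21} = 48,  t_{22} = 37,  t_{23} = 3,  t_{24} = 36,  t_{25} = 40,  t_{26} = 39,  t_{27} = 27,  t_{28} = 30,  t_{29} = 17,  t_{30} = 8,  t_{31} = 47,  t_{32} = 25,  t_{33} = 6,  t_{34} = 23,  t_{35} = 31,  t_{36} = 29,  t_{37} = 5,  t_{38} = 11,  t_{39} = 34,  t_{40} = 16,  t_{41} = 45,  t_{42} = 1,  t_{43} = 12.
Since t_{43} = t_1 = 12, the sequence is periodic with period 42.
So t_{10706} = t_{1 + ((10706-1) mod 42)} = t_{38} = 11.

11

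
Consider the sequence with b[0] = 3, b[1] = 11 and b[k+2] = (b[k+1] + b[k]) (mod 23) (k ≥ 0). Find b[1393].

Computing terms: b[0] = 3,  b[1] = 11,  b[2] = 14,  b[3] = 2,  b[4] = 16,  b[5] = 18,  b[6] = 11,  b[7] = 6,  b[8] = 17,  b[9] = 0,  b[10] = 17,  b[11] = 17,  b[12] = 11,  b[13] = 5,  b[14] = 16,  b[15] = 21,  b[16] = 14,  b[17] = 12,  b[18] = 3,  b[19] = 15,  b[20] = 18,  b[21] = 10,  b[22] = 5,  b[23] = 15,  b[24] = 20,  b[25] = 12,  b[26] = 9,  b[27] = 21,  b[28] = 7,  b[29] = 5,  b[30] = 12,  b[31] = 17,  b[32] = 6,  b[33] = 0,  b[34] = 6,  b[35] = 6,  b[36] = 12,  b[37] = 18,  b[38] = 7,  b[39] = 2,  b[40] = 9,  b[41] = 11,  b[42] = 20,  b[43] = 8,  b[44] = 5,  b[45] = 13,  b[46] = 18,  b[47] = 8,  b[48] = 3,  b[49] = 11.
The sequence repeats with period 48.
(1393 - 0) mod 48 = 1, so b[1393] = b[1] = 11.

11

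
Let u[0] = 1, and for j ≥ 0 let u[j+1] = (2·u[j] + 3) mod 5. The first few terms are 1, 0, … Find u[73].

0

Listing terms: u[0] = 1,  u[1] = 0,  u[2] = 3,  u[3] = 4,  u[4] = 1.
Since u[4] = u[0] = 1, the sequence is periodic with period 4.
So u[73] = u[0 + ((73-0) mod 4)] = u[1] = 0.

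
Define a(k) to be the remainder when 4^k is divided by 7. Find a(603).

1

Computing terms: a(1) = 4,  a(2) = 2,  a(3) = 1,  a(4) = 4.
The sequence repeats with period 3.
(603 - 1) mod 3 = 2, so a(603) = a(3) = 1.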